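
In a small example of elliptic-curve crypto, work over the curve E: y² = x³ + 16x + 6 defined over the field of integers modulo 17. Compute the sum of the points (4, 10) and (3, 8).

(4, 10) + (3, 8). λ = (8 - 10)/(3 - 4) ≡ 15/16 mod 17. 16⁻¹ ≡ 16 (mod 17) since 16·16 = 256 ≡ 1, so λ ≡ 2.
  x = λ² - 4 - 3 = 4 - 7 ≡ 14; y = λ·(4 - 14) - 10 ≡ 4. → (14, 4)

(14, 4)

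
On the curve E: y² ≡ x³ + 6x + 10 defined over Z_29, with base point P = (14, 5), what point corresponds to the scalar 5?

Repeated addition: build up to 5P.
2P: tangent at (14, 5): λ = (3·14² + 6)/(2·5) ≡ 14/10. 10⁻¹ ≡ 3 (mod 29) since 10·3 = 30 ≡ 1, so λ ≡ 14·3 ≡ 13.
  x = λ² - 14 - 14 = 169 - 28 ≡ 25; y = λ·(14 - 25) - 5 ≡ 26. → (25, 26)
3P: (25, 26) + (14, 5). λ = (5 - 26)/(14 - 25) ≡ 8/18 mod 29. 18⁻¹ ≡ 21 (mod 29), so λ ≡ 23.
  x = λ² - 25 - 14 = 529 - 39 ≡ 26; y = λ·(25 - 26) - 26 ≡ 9. → (26, 9)
4P: (26, 9) + (14, 5). λ = (5 - 9)/(14 - 26) ≡ 25/17 mod 29. 17⁻¹ ≡ 12 (mod 29) since 17·12 = 204 ≡ 1, so λ ≡ 10.
  x = λ² - 26 - 14 = 100 - 40 ≡ 2; y = λ·(26 - 2) - 9 ≡ 28. → (2, 28)
5P: (2, 28) + (14, 5). λ = (5 - 28)/(14 - 2) ≡ 6/12 mod 29. 12⁻¹ ≡ 17 (mod 29) since 12·17 = 204 ≡ 1, so λ ≡ 15.
  x = λ² - 2 - 14 = 225 - 16 ≡ 6; y = λ·(2 - 6) - 28 ≡ 28. → (6, 28)

(6, 28)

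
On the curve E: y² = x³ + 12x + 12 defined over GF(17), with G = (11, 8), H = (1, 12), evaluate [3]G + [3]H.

First 3G:
Repeated addition: build up to 3G.
2G: tangent at (11, 8): λ = (3·11² + 12)/(2·8) ≡ 1/16. 16⁻¹ ≡ 16 (mod 17), so λ ≡ 1·16 ≡ 16.
  x = λ² - 11 - 11 = 256 - 22 ≡ 13; y = λ·(11 - 13) - 8 ≡ 11. → (13, 11)
3G: (13, 11) + (11, 8). λ = (8 - 11)/(11 - 13) ≡ 14/15 mod 17. 15⁻¹ ≡ 8 (mod 17), so λ ≡ 10.
  x = λ² - 13 - 11 = 100 - 24 ≡ 8; y = λ·(13 - 8) - 11 ≡ 5. → (8, 5)
3G = (8, 5).
Next 3H:
Repeated addition: build up to 3H.
2H: tangent at (1, 12): λ = (3·1² + 12)/(2·12) ≡ 15/7. 7⁻¹ ≡ 5 (mod 17) since 7·5 = 35 ≡ 1, so λ ≡ 15·5 ≡ 7.
  x = λ² - 1 - 1 = 49 - 2 ≡ 13; y = λ·(1 - 13) - 12 ≡ 6. → (13, 6)
3H: (13, 6) + (1, 12). λ = (12 - 6)/(1 - 13) ≡ 6/5 mod 17. 5⁻¹ ≡ 7 (mod 17), so λ ≡ 8.
  x = λ² - 13 - 1 = 64 - 14 ≡ 16; y = λ·(13 - 16) - 6 ≡ 4. → (16, 4)
3H = (16, 4).
Finally 3G + 3H:
(8, 5) + (16, 4). λ = (4 - 5)/(16 - 8) ≡ 16/8 mod 17. 8⁻¹ ≡ 15 (mod 17) since 8·15 = 120 ≡ 1, so λ ≡ 2.
  x = λ² - 8 - 16 = 4 - 24 ≡ 14; y = λ·(8 - 14) - 5 ≡ 0. → (14, 0)

(14, 0)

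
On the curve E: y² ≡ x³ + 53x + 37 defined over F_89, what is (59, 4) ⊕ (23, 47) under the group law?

(59, 4) + (23, 47). λ = (47 - 4)/(23 - 59) ≡ 43/53 mod 89. 53⁻¹ ≡ 42 (mod 89) since 53·42 = 2226 ≡ 1, so λ ≡ 26.
  x = λ² - 59 - 23 = 676 - 82 ≡ 60; y = λ·(59 - 60) - 4 ≡ 59. → (60, 59)

(60, 59)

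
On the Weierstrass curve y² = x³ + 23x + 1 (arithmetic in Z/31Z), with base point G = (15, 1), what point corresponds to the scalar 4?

Repeated addition: build up to 4G.
2G: tangent at (15, 1): λ = (3·15² + 23)/(2·1) ≡ 16/2. 2⁻¹ ≡ 16 (mod 31) since 2·16 = 32 ≡ 1, so λ ≡ 16·16 ≡ 8.
  x = λ² - 15 - 15 = 64 - 30 ≡ 3; y = λ·(15 - 3) - 1 ≡ 2. → (3, 2)
3G: (3, 2) + (15, 1). λ = (1 - 2)/(15 - 3) ≡ 30/12 mod 31. 12⁻¹ ≡ 13 (mod 31), so λ ≡ 18.
  x = λ² - 3 - 15 = 324 - 18 ≡ 27; y = λ·(3 - 27) - 2 ≡ 0. → (27, 0)
4G: (27, 0) + (15, 1). λ = (1 - 0)/(15 - 27) ≡ 1/19 mod 31. 19⁻¹ ≡ 18 (mod 31), so λ ≡ 18.
  x = λ² - 27 - 15 = 324 - 42 ≡ 3; y = λ·(27 - 3) - 0 ≡ 29. → (3, 29)

(3, 29)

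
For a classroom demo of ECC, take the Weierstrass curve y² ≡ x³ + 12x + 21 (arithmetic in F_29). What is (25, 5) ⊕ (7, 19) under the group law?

(13, 5)

(25, 5) + (7, 19). λ = (19 - 5)/(7 - 25) ≡ 14/11 mod 29. 11⁻¹ ≡ 8 (mod 29) since 11·8 = 88 ≡ 1, so λ ≡ 25.
  x = λ² - 25 - 7 = 625 - 32 ≡ 13; y = λ·(25 - 13) - 5 ≡ 5. → (13, 5)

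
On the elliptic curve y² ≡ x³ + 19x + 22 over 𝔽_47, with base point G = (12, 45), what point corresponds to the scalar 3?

(5, 17)

Repeated addition: build up to 3G.
2G: tangent at (12, 45): λ = (3·12² + 19)/(2·45) ≡ 28/43. 43⁻¹ ≡ 35 (mod 47), so λ ≡ 28·35 ≡ 40.
  x = λ² - 12 - 12 = 1600 - 24 ≡ 25; y = λ·(12 - 25) - 45 ≡ 46. → (25, 46)
3G: (25, 46) + (12, 45). λ = (45 - 46)/(12 - 25) ≡ 46/34 mod 47. 34⁻¹ ≡ 18 (mod 47) since 34·18 = 612 ≡ 1, so λ ≡ 29.
  x = λ² - 25 - 12 = 841 - 37 ≡ 5; y = λ·(25 - 5) - 46 ≡ 17. → (5, 17)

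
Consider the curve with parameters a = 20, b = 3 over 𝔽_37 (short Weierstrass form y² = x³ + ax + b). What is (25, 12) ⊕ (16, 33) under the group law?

(22, 18)

(25, 12) + (16, 33). λ = (33 - 12)/(16 - 25) ≡ 21/28 mod 37. 28⁻¹ ≡ 4 (mod 37), so λ ≡ 10.
  x = λ² - 25 - 16 = 100 - 41 ≡ 22; y = λ·(25 - 22) - 12 ≡ 18. → (22, 18)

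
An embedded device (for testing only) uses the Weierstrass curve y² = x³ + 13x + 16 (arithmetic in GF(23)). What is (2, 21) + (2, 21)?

(2, 2)

tangent at (2, 21): λ = (3·2² + 13)/(2·21) ≡ 2/19. 19⁻¹ ≡ 17 (mod 23), so λ ≡ 2·17 ≡ 11.
  x = λ² - 2 - 2 = 121 - 4 ≡ 2; y = λ·(2 - 2) - 21 ≡ 2. → (2, 2)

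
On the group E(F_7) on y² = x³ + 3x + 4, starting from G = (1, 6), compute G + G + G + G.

Repeated addition: build up to 4G.
2G: tangent at (1, 6): λ = (3·1² + 3)/(2·6) ≡ 6/5. 5⁻¹ ≡ 3 (mod 7), so λ ≡ 6·3 ≡ 4.
  x = λ² - 1 - 1 = 16 - 2 ≡ 0; y = λ·(1 - 0) - 6 ≡ 5. → (0, 5)
3G: (0, 5) + (1, 6). λ = (6 - 5)/(1 - 0) ≡ 1/1 mod 7. 1⁻¹ ≡ 1 (mod 7) since 1·1 = 1 ≡ 1, so λ ≡ 1.
  x = λ² - 0 - 1 = 1 - 1 ≡ 0; y = λ·(0 - 0) - 5 ≡ 2. → (0, 2)
4G: (0, 2) + (1, 6). λ = (6 - 2)/(1 - 0) ≡ 4/1 mod 7. 1⁻¹ ≡ 1 (mod 7) since 1·1 = 1 ≡ 1, so λ ≡ 4.
  x = λ² - 0 - 1 = 16 - 1 ≡ 1; y = λ·(0 - 1) - 2 ≡ 1. → (1, 1)

(1, 1)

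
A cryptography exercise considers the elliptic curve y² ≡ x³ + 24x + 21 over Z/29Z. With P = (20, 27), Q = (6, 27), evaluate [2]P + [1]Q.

First 2P:
Repeated addition: build up to 2P.
2P: tangent at (20, 27): λ = (3·20² + 24)/(2·27) ≡ 6/25. 25⁻¹ ≡ 7 (mod 29), so λ ≡ 6·7 ≡ 13.
  x = λ² - 20 - 20 = 169 - 40 ≡ 13; y = λ·(20 - 13) - 27 ≡ 6. → (13, 6)
2P = (13, 6).
Finally 2P + Q:
(13, 6) + (6, 27). λ = (27 - 6)/(6 - 13) ≡ 21/22 mod 29. 22⁻¹ ≡ 4 (mod 29) since 22·4 = 88 ≡ 1, so λ ≡ 26.
  x = λ² - 13 - 6 = 676 - 19 ≡ 19; y = λ·(13 - 19) - 6 ≡ 12. → (19, 12)

(19, 12)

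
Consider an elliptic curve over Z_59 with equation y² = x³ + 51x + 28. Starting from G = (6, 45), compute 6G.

(38, 27)

Repeated addition: build up to 6G.
2G: tangent at (6, 45): λ = (3·6² + 51)/(2·45) ≡ 41/31. 31⁻¹ ≡ 40 (mod 59), so λ ≡ 41·40 ≡ 47.
  x = λ² - 6 - 6 = 2209 - 12 ≡ 14; y = λ·(6 - 14) - 45 ≡ 51. → (14, 51)
3G: (14, 51) + (6, 45). λ = (45 - 51)/(6 - 14) ≡ 53/51 mod 59. 51⁻¹ ≡ 22 (mod 59), so λ ≡ 45.
  x = λ² - 14 - 6 = 2025 - 20 ≡ 58; y = λ·(14 - 58) - 51 ≡ 34. → (58, 34)
4G: (58, 34) + (6, 45). λ = (45 - 34)/(6 - 58) ≡ 11/7 mod 59. 7⁻¹ ≡ 17 (mod 59) since 7·17 = 119 ≡ 1, so λ ≡ 10.
  x = λ² - 58 - 6 = 100 - 64 ≡ 36; y = λ·(58 - 36) - 34 ≡ 9. → (36, 9)
5G: (36, 9) + (6, 45). λ = (45 - 9)/(6 - 36) ≡ 36/29 mod 59. 29⁻¹ ≡ 57 (mod 59) since 29·57 = 1653 ≡ 1, so λ ≡ 46.
  x = λ² - 36 - 6 = 2116 - 42 ≡ 9; y = λ·(36 - 9) - 9 ≡ 53. → (9, 53)
6G: (9, 53) + (6, 45). λ = (45 - 53)/(6 - 9) ≡ 51/56 mod 59. 56⁻¹ ≡ 39 (mod 59) since 56·39 = 2184 ≡ 1, so λ ≡ 42.
  x = λ² - 9 - 6 = 1764 - 15 ≡ 38; y = λ·(9 - 38) - 53 ≡ 27. → (38, 27)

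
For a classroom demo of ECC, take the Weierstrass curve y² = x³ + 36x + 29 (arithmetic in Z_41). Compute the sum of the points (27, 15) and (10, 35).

(27, 15) + (10, 35). λ = (35 - 15)/(10 - 27) ≡ 20/24 mod 41. 24⁻¹ ≡ 12 (mod 41) since 24·12 = 288 ≡ 1, so λ ≡ 35.
  x = λ² - 27 - 10 = 1225 - 37 ≡ 40; y = λ·(27 - 40) - 15 ≡ 22. → (40, 22)

(40, 22)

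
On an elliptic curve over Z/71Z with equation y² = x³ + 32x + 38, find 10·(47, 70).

Write P = (47, 70).
Repeated addition: build up to 10P.
2P: tangent at (47, 70): λ = (3·47² + 32)/(2·70) ≡ 56/69. 69⁻¹ ≡ 35 (mod 71), so λ ≡ 56·35 ≡ 43.
  x = λ² - 47 - 47 = 1849 - 94 ≡ 51; y = λ·(47 - 51) - 70 ≡ 42. → (51, 42)
3P: (51, 42) + (47, 70). λ = (70 - 42)/(47 - 51) ≡ 28/67 mod 71. 67⁻¹ ≡ 53 (mod 71), so λ ≡ 64.
  x = λ² - 51 - 47 = 4096 - 98 ≡ 22; y = λ·(51 - 22) - 42 ≡ 39. → (22, 39)
4P: (22, 39) + (47, 70). λ = (70 - 39)/(47 - 22) ≡ 31/25 mod 71. 25⁻¹ ≡ 54 (mod 71), so λ ≡ 41.
  x = λ² - 22 - 47 = 1681 - 69 ≡ 50; y = λ·(22 - 50) - 39 ≡ 20. → (50, 20)
5P: (50, 20) + (47, 70). λ = (70 - 20)/(47 - 50) ≡ 50/68 mod 71. 68⁻¹ ≡ 47 (mod 71), so λ ≡ 7.
  x = λ² - 50 - 47 = 49 - 97 ≡ 23; y = λ·(50 - 23) - 20 ≡ 27. → (23, 27)
6P: (23, 27) + (47, 70). λ = (70 - 27)/(47 - 23) ≡ 43/24 mod 71. 24⁻¹ ≡ 3 (mod 71), so λ ≡ 58.
  x = λ² - 23 - 47 = 3364 - 70 ≡ 28; y = λ·(23 - 28) - 27 ≡ 38. → (28, 38)
7P: (28, 38) + (47, 70). λ = (70 - 38)/(47 - 28) ≡ 32/19 mod 71. 19⁻¹ ≡ 15 (mod 71) since 19·15 = 285 ≡ 1, so λ ≡ 54.
  x = λ² - 28 - 47 = 2916 - 75 ≡ 1; y = λ·(28 - 1) - 38 ≡ 0. → (1, 0)
8P: (1, 0) + (47, 70). λ = (70 - 0)/(47 - 1) ≡ 70/46 mod 71. 46⁻¹ ≡ 17 (mod 71), so λ ≡ 54.
  x = λ² - 1 - 47 = 2916 - 48 ≡ 28; y = λ·(1 - 28) - 0 ≡ 33. → (28, 33)
9P: (28, 33) + (47, 70). λ = (70 - 33)/(47 - 28) ≡ 37/19 mod 71. 19⁻¹ ≡ 15 (mod 71) since 19·15 = 285 ≡ 1, so λ ≡ 58.
  x = λ² - 28 - 47 = 3364 - 75 ≡ 23; y = λ·(28 - 23) - 33 ≡ 44. → (23, 44)
10P: (23, 44) + (47, 70). λ = (70 - 44)/(47 - 23) ≡ 26/24 mod 71. 24⁻¹ ≡ 3 (mod 71), so λ ≡ 7.
  x = λ² - 23 - 47 = 49 - 70 ≡ 50; y = λ·(23 - 50) - 44 ≡ 51. → (50, 51)

(50, 51)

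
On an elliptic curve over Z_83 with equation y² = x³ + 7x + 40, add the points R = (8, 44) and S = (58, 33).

(8, 44) + (58, 33). λ = (33 - 44)/(58 - 8) ≡ 72/50 mod 83. 50⁻¹ ≡ 5 (mod 83), so λ ≡ 28.
  x = λ² - 8 - 58 = 784 - 66 ≡ 54; y = λ·(8 - 54) - 44 ≡ 79. → (54, 79)

(54, 79)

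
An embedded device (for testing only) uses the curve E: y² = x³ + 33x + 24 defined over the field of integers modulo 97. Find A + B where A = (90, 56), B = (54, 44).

(90, 56) + (54, 44). λ = (44 - 56)/(54 - 90) ≡ 85/61 mod 97. 61⁻¹ ≡ 35 (mod 97) since 61·35 = 2135 ≡ 1, so λ ≡ 65.
  x = λ² - 90 - 54 = 4225 - 144 ≡ 7; y = λ·(90 - 7) - 56 ≡ 4. → (7, 4)

(7, 4)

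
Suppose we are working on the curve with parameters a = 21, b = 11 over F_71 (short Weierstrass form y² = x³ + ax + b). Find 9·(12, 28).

Write P = (12, 28).
Double-and-add on 9 = (1001)₂. Start with P = (12, 28) for the leading 1-bit.
double: tangent at (12, 28): λ = (3·12² + 21)/(2·28) ≡ 27/56. 56⁻¹ ≡ 52 (mod 71), so λ ≡ 27·52 ≡ 55.
  x = λ² - 12 - 12 = 3025 - 24 ≡ 19; y = λ·(12 - 19) - 28 ≡ 13. → (19, 13)
double: tangent at (19, 13): λ = (3·19² + 21)/(2·13) ≡ 39/26. 26⁻¹ ≡ 41 (mod 71), so λ ≡ 39·41 ≡ 37.
  x = λ² - 19 - 19 = 1369 - 38 ≡ 53; y = λ·(19 - 53) - 13 ≡ 7. → (53, 7)
double: tangent at (53, 7): λ = (3·53² + 21)/(2·7) ≡ 70/14. 14⁻¹ ≡ 66 (mod 71), so λ ≡ 70·66 ≡ 5.
  x = λ² - 53 - 53 = 25 - 106 ≡ 61; y = λ·(53 - 61) - 7 ≡ 24. → (61, 24)
add P: (61, 24) + (12, 28). λ = (28 - 24)/(12 - 61) ≡ 4/22 mod 71. 22⁻¹ ≡ 42 (mod 71), so λ ≡ 26.
  x = λ² - 61 - 12 = 676 - 73 ≡ 35; y = λ·(61 - 35) - 24 ≡ 13. → (35, 13)

(35, 13)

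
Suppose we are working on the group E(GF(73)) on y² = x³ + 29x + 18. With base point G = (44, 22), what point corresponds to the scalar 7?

(12, 14)

Repeated addition: build up to 7G.
2G: tangent at (44, 22): λ = (3·44² + 29)/(2·22) ≡ 70/44. 44⁻¹ ≡ 5 (mod 73) since 44·5 = 220 ≡ 1, so λ ≡ 70·5 ≡ 58.
  x = λ² - 44 - 44 = 3364 - 88 ≡ 64; y = λ·(44 - 64) - 22 ≡ 59. → (64, 59)
3G: (64, 59) + (44, 22). λ = (22 - 59)/(44 - 64) ≡ 36/53 mod 73. 53⁻¹ ≡ 62 (mod 73) since 53·62 = 3286 ≡ 1, so λ ≡ 42.
  x = λ² - 64 - 44 = 1764 - 108 ≡ 50; y = λ·(64 - 50) - 59 ≡ 18. → (50, 18)
4G: (50, 18) + (44, 22). λ = (22 - 18)/(44 - 50) ≡ 4/67 mod 73. 67⁻¹ ≡ 12 (mod 73), so λ ≡ 48.
  x = λ² - 50 - 44 = 2304 - 94 ≡ 20; y = λ·(50 - 20) - 18 ≡ 35. → (20, 35)
5G: (20, 35) + (44, 22). λ = (22 - 35)/(44 - 20) ≡ 60/24 mod 73. 24⁻¹ ≡ 70 (mod 73), so λ ≡ 39.
  x = λ² - 20 - 44 = 1521 - 64 ≡ 70; y = λ·(20 - 70) - 35 ≡ 59. → (70, 59)
6G: (70, 59) + (44, 22). λ = (22 - 59)/(44 - 70) ≡ 36/47 mod 73. 47⁻¹ ≡ 14 (mod 73), so λ ≡ 66.
  x = λ² - 70 - 44 = 4356 - 114 ≡ 8; y = λ·(70 - 8) - 59 ≡ 18. → (8, 18)
7G: (8, 18) + (44, 22). λ = (22 - 18)/(44 - 8) ≡ 4/36 mod 73. 36⁻¹ ≡ 71 (mod 73) since 36·71 = 2556 ≡ 1, so λ ≡ 65.
  x = λ² - 8 - 44 = 4225 - 52 ≡ 12; y = λ·(8 - 12) - 18 ≡ 14. → (12, 14)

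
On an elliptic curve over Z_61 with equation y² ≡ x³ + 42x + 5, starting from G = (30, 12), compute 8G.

(45, 42)

Repeated addition: build up to 8G.
2G: tangent at (30, 12): λ = (3·30² + 42)/(2·12) ≡ 58/24. 24⁻¹ ≡ 28 (mod 61) since 24·28 = 672 ≡ 1, so λ ≡ 58·28 ≡ 38.
  x = λ² - 30 - 30 = 1444 - 60 ≡ 42; y = λ·(30 - 42) - 12 ≡ 20. → (42, 20)
3G: (42, 20) + (30, 12). λ = (12 - 20)/(30 - 42) ≡ 53/49 mod 61. 49⁻¹ ≡ 5 (mod 61) since 49·5 = 245 ≡ 1, so λ ≡ 21.
  x = λ² - 42 - 30 = 441 - 72 ≡ 3; y = λ·(42 - 3) - 20 ≡ 6. → (3, 6)
4G: (3, 6) + (30, 12). λ = (12 - 6)/(30 - 3) ≡ 6/27 mod 61. 27⁻¹ ≡ 52 (mod 61), so λ ≡ 7.
  x = λ² - 3 - 30 = 49 - 33 ≡ 16; y = λ·(3 - 16) - 6 ≡ 25. → (16, 25)
5G: (16, 25) + (30, 12). λ = (12 - 25)/(30 - 16) ≡ 48/14 mod 61. 14⁻¹ ≡ 48 (mod 61), so λ ≡ 47.
  x = λ² - 16 - 30 = 2209 - 46 ≡ 28; y = λ·(16 - 28) - 25 ≡ 21. → (28, 21)
6G: (28, 21) + (30, 12). λ = (12 - 21)/(30 - 28) ≡ 52/2 mod 61. 2⁻¹ ≡ 31 (mod 61), so λ ≡ 26.
  x = λ² - 28 - 30 = 676 - 58 ≡ 8; y = λ·(28 - 8) - 21 ≡ 11. → (8, 11)
7G: (8, 11) + (30, 12). λ = (12 - 11)/(30 - 8) ≡ 1/22 mod 61. 22⁻¹ ≡ 25 (mod 61) since 22·25 = 550 ≡ 1, so λ ≡ 25.
  x = λ² - 8 - 30 = 625 - 38 ≡ 38; y = λ·(8 - 38) - 11 ≡ 32. → (38, 32)
8G: (38, 32) + (30, 12). λ = (12 - 32)/(30 - 38) ≡ 41/53 mod 61. 53⁻¹ ≡ 38 (mod 61) since 53·38 = 2014 ≡ 1, so λ ≡ 33.
  x = λ² - 38 - 30 = 1089 - 68 ≡ 45; y = λ·(38 - 45) - 32 ≡ 42. → (45, 42)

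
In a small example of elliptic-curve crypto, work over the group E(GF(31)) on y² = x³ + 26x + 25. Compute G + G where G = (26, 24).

(4, 21)

tangent at (26, 24): λ = (3·26² + 26)/(2·24) ≡ 8/17. 17⁻¹ ≡ 11 (mod 31), so λ ≡ 8·11 ≡ 26.
  x = λ² - 26 - 26 = 676 - 52 ≡ 4; y = λ·(26 - 4) - 24 ≡ 21. → (4, 21)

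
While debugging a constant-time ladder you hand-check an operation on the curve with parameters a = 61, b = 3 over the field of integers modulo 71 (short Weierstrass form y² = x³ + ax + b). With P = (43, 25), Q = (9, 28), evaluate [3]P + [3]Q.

First 3P:
Repeated addition: build up to 3P.
2P: tangent at (43, 25): λ = (3·43² + 61)/(2·25) ≡ 70/50. 50⁻¹ ≡ 27 (mod 71), so λ ≡ 70·27 ≡ 44.
  x = λ² - 43 - 43 = 1936 - 86 ≡ 4; y = λ·(43 - 4) - 25 ≡ 58. → (4, 58)
3P: (4, 58) + (43, 25). λ = (25 - 58)/(43 - 4) ≡ 38/39 mod 71. 39⁻¹ ≡ 51 (mod 71), so λ ≡ 21.
  x = λ² - 4 - 43 = 441 - 47 ≡ 39; y = λ·(4 - 39) - 58 ≡ 59. → (39, 59)
3P = (39, 59).
Next 3Q:
Repeated addition: build up to 3Q.
2Q: tangent at (9, 28): λ = (3·9² + 61)/(2·28) ≡ 20/56. 56⁻¹ ≡ 52 (mod 71) since 56·52 = 2912 ≡ 1, so λ ≡ 20·52 ≡ 46.
  x = λ² - 9 - 9 = 2116 - 18 ≡ 39; y = λ·(9 - 39) - 28 ≡ 12. → (39, 12)
3Q: (39, 12) + (9, 28). λ = (28 - 12)/(9 - 39) ≡ 16/41 mod 71. 41⁻¹ ≡ 26 (mod 71) since 41·26 = 1066 ≡ 1, so λ ≡ 61.
  x = λ² - 39 - 9 = 3721 - 48 ≡ 52; y = λ·(39 - 52) - 12 ≡ 47. → (52, 47)
3Q = (52, 47).
Finally 3P + 3Q:
(39, 59) + (52, 47). λ = (47 - 59)/(52 - 39) ≡ 59/13 mod 71. 13⁻¹ ≡ 11 (mod 71), so λ ≡ 10.
  x = λ² - 39 - 52 = 100 - 91 ≡ 9; y = λ·(39 - 9) - 59 ≡ 28. → (9, 28)

(9, 28)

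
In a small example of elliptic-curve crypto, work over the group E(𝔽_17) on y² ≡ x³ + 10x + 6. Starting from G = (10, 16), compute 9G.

(10, 16)

Double-and-add on 9 = (1001)₂. Start with G = (10, 16) for the leading 1-bit.
double: tangent at (10, 16): λ = (3·10² + 10)/(2·16) ≡ 4/15. 15⁻¹ ≡ 8 (mod 17), so λ ≡ 4·8 ≡ 15.
  x = λ² - 10 - 10 = 225 - 20 ≡ 1; y = λ·(10 - 1) - 16 ≡ 0. → (1, 0)
double: (1, 0) + (1, 0): same x and y₁ ≡ -y₂, so the sum is O.
double: O + O = O (identity).
add G: O + (10, 16) = (10, 16) (identity).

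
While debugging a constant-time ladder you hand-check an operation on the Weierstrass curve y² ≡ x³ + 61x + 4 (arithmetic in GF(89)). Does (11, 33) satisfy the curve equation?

no

y² = 33² ≡ 21; x³ + 61x + 4 = 2006 ≡ 48 (mod 89). 21 ≠ 48.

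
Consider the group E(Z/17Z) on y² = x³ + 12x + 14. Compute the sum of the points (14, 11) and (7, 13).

(14, 11) + (7, 13). λ = (13 - 11)/(7 - 14) ≡ 2/10 mod 17. 10⁻¹ ≡ 12 (mod 17), so λ ≡ 7.
  x = λ² - 14 - 7 = 49 - 21 ≡ 11; y = λ·(14 - 11) - 11 ≡ 10. → (11, 10)

(11, 10)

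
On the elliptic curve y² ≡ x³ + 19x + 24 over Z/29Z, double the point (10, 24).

tangent at (10, 24): λ = (3·10² + 19)/(2·24) ≡ 0/19. 19⁻¹ ≡ 26 (mod 29) since 19·26 = 494 ≡ 1, so λ ≡ 0·26 ≡ 0.
  x = λ² - 10 - 10 = 0 - 20 ≡ 9; y = λ·(10 - 9) - 24 ≡ 5. → (9, 5)

(9, 5)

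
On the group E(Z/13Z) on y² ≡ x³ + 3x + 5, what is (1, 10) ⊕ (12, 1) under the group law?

(1, 10) + (12, 1). λ = (1 - 10)/(12 - 1) ≡ 4/11 mod 13. 11⁻¹ ≡ 6 (mod 13) since 11·6 = 66 ≡ 1, so λ ≡ 11.
  x = λ² - 1 - 12 = 121 - 13 ≡ 4; y = λ·(1 - 4) - 10 ≡ 9. → (4, 9)

(4, 9)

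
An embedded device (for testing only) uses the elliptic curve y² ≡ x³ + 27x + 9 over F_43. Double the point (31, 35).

(12, 30)

tangent at (31, 35): λ = (3·31² + 27)/(2·35) ≡ 29/27. 27⁻¹ ≡ 8 (mod 43), so λ ≡ 29·8 ≡ 17.
  x = λ² - 31 - 31 = 289 - 62 ≡ 12; y = λ·(31 - 12) - 35 ≡ 30. → (12, 30)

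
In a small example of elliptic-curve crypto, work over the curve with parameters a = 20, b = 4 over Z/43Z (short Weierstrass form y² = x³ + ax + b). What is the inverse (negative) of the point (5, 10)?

(5, 33)

-(5, 10) = (5, -10 mod 43) = (5, 33).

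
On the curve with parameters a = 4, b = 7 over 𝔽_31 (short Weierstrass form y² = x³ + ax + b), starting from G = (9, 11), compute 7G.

Double-and-add on 7 = (111)₂. Start with G = (9, 11) for the leading 1-bit.
double: tangent at (9, 11): λ = (3·9² + 4)/(2·11) ≡ 30/22. 22⁻¹ ≡ 24 (mod 31), so λ ≡ 30·24 ≡ 7.
  x = λ² - 9 - 9 = 49 - 18 ≡ 0; y = λ·(9 - 0) - 11 ≡ 21. → (0, 21)
add G: (0, 21) + (9, 11). λ = (11 - 21)/(9 - 0) ≡ 21/9 mod 31. 9⁻¹ ≡ 7 (mod 31), so λ ≡ 23.
  x = λ² - 0 - 9 = 529 - 9 ≡ 24; y = λ·(0 - 24) - 21 ≡ 16. → (24, 16)
double: tangent at (24, 16): λ = (3·24² + 4)/(2·16) ≡ 27/1. 1⁻¹ ≡ 1 (mod 31), so λ ≡ 27·1 ≡ 27.
  x = λ² - 24 - 24 = 729 - 48 ≡ 30; y = λ·(24 - 30) - 16 ≡ 8. → (30, 8)
add G: (30, 8) + (9, 11). λ = (11 - 8)/(9 - 30) ≡ 3/10 mod 31. 10⁻¹ ≡ 28 (mod 31), so λ ≡ 22.
  x = λ² - 30 - 9 = 484 - 39 ≡ 11; y = λ·(30 - 11) - 8 ≡ 7. → (11, 7)

(11, 7)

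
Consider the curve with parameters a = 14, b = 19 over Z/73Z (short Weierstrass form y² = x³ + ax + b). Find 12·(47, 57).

(28, 5)

Write G = (47, 57).
Double-and-add on 12 = (1100)₂. Start with G = (47, 57) for the leading 1-bit.
double: tangent at (47, 57): λ = (3·47² + 14)/(2·57) ≡ 71/41. 41⁻¹ ≡ 57 (mod 73), so λ ≡ 71·57 ≡ 32.
  x = λ² - 47 - 47 = 1024 - 94 ≡ 54; y = λ·(47 - 54) - 57 ≡ 11. → (54, 11)
add G: (54, 11) + (47, 57). λ = (57 - 11)/(47 - 54) ≡ 46/66 mod 73. 66⁻¹ ≡ 52 (mod 73) since 66·52 = 3432 ≡ 1, so λ ≡ 56.
  x = λ² - 54 - 47 = 3136 - 101 ≡ 42; y = λ·(54 - 42) - 11 ≡ 4. → (42, 4)
double: tangent at (42, 4): λ = (3·42² + 14)/(2·4) ≡ 50/8. 8⁻¹ ≡ 64 (mod 73) since 8·64 = 512 ≡ 1, so λ ≡ 50·64 ≡ 61.
  x = λ² - 42 - 42 = 3721 - 84 ≡ 60; y = λ·(42 - 60) - 4 ≡ 66. → (60, 66)
double: tangent at (60, 66): λ = (3·60² + 14)/(2·66) ≡ 10/59. 59⁻¹ ≡ 26 (mod 73) since 59·26 = 1534 ≡ 1, so λ ≡ 10·26 ≡ 41.
  x = λ² - 60 - 60 = 1681 - 120 ≡ 28; y = λ·(60 - 28) - 66 ≡ 5. → (28, 5)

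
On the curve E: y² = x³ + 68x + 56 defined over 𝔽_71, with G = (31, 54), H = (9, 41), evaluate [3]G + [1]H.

O

First 3G:
Repeated addition: build up to 3G.
2G: tangent at (31, 54): λ = (3·31² + 68)/(2·54) ≡ 40/37. 37⁻¹ ≡ 48 (mod 71) since 37·48 = 1776 ≡ 1, so λ ≡ 40·48 ≡ 3.
  x = λ² - 31 - 31 = 9 - 62 ≡ 18; y = λ·(31 - 18) - 54 ≡ 56. → (18, 56)
3G: (18, 56) + (31, 54). λ = (54 - 56)/(31 - 18) ≡ 69/13 mod 71. 13⁻¹ ≡ 11 (mod 71), so λ ≡ 49.
  x = λ² - 18 - 31 = 2401 - 49 ≡ 9; y = λ·(18 - 9) - 56 ≡ 30. → (9, 30)
3G = (9, 30).
Finally 3G + H:
(9, 30) + (9, 41): same x and y₁ ≡ -y₂, so the sum is O.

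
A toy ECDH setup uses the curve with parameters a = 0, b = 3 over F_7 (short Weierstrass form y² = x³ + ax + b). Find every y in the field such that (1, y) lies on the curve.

2, 5

x³ + 0x + 3 = 4 ≡ 4 (mod 7).
Square roots of 4 mod 7: 2 and 5 (since 2² = 4 ≡ 4).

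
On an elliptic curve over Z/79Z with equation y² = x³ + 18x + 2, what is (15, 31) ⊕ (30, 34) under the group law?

(53, 72)

(15, 31) + (30, 34). λ = (34 - 31)/(30 - 15) ≡ 3/15 mod 79. 15⁻¹ ≡ 58 (mod 79), so λ ≡ 16.
  x = λ² - 15 - 30 = 256 - 45 ≡ 53; y = λ·(15 - 53) - 31 ≡ 72. → (53, 72)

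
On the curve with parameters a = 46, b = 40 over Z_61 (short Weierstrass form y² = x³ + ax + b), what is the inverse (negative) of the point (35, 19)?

(35, 42)

-(35, 19) = (35, -19 mod 61) = (35, 42).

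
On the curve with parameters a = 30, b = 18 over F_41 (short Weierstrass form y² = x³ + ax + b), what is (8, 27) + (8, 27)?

(9, 19)

tangent at (8, 27): λ = (3·8² + 30)/(2·27) ≡ 17/13. 13⁻¹ ≡ 19 (mod 41) since 13·19 = 247 ≡ 1, so λ ≡ 17·19 ≡ 36.
  x = λ² - 8 - 8 = 1296 - 16 ≡ 9; y = λ·(8 - 9) - 27 ≡ 19. → (9, 19)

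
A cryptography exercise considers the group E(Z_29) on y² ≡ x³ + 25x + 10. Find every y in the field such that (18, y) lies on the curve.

12, 17

x³ + 25x + 10 = 6292 ≡ 28 (mod 29).
Square roots of 28 mod 29: 12 and 17 (since 12² = 144 ≡ 28).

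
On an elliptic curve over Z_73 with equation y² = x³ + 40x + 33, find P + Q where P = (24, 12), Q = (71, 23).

(42, 63)

(24, 12) + (71, 23). λ = (23 - 12)/(71 - 24) ≡ 11/47 mod 73. 47⁻¹ ≡ 14 (mod 73) since 47·14 = 658 ≡ 1, so λ ≡ 8.
  x = λ² - 24 - 71 = 64 - 95 ≡ 42; y = λ·(24 - 42) - 12 ≡ 63. → (42, 63)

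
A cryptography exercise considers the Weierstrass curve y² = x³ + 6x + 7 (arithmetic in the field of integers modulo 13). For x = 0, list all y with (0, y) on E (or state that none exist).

none

x³ + 6x + 7 = 7 ≡ 7 (mod 13).
7 is a non-residue mod 13; no y exists.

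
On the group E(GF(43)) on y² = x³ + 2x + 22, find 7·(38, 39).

Write P = (38, 39).
Repeated addition: build up to 7P.
2P: tangent at (38, 39): λ = (3·38² + 2)/(2·39) ≡ 34/35. 35⁻¹ ≡ 16 (mod 43) since 35·16 = 560 ≡ 1, so λ ≡ 34·16 ≡ 28.
  x = λ² - 38 - 38 = 784 - 76 ≡ 20; y = λ·(38 - 20) - 39 ≡ 35. → (20, 35)
3P: (20, 35) + (38, 39). λ = (39 - 35)/(38 - 20) ≡ 4/18 mod 43. 18⁻¹ ≡ 12 (mod 43), so λ ≡ 5.
  x = λ² - 20 - 38 = 25 - 58 ≡ 10; y = λ·(20 - 10) - 35 ≡ 15. → (10, 15)
4P: (10, 15) + (38, 39). λ = (39 - 15)/(38 - 10) ≡ 24/28 mod 43. 28⁻¹ ≡ 20 (mod 43), so λ ≡ 7.
  x = λ² - 10 - 38 = 49 - 48 ≡ 1; y = λ·(10 - 1) - 15 ≡ 5. → (1, 5)
5P: (1, 5) + (38, 39). λ = (39 - 5)/(38 - 1) ≡ 34/37 mod 43. 37⁻¹ ≡ 7 (mod 43) since 37·7 = 259 ≡ 1, so λ ≡ 23.
  x = λ² - 1 - 38 = 529 - 39 ≡ 17; y = λ·(1 - 17) - 5 ≡ 14. → (17, 14)
6P: (17, 14) + (38, 39). λ = (39 - 14)/(38 - 17) ≡ 25/21 mod 43. 21⁻¹ ≡ 41 (mod 43), so λ ≡ 36.
  x = λ² - 17 - 38 = 1296 - 55 ≡ 37; y = λ·(17 - 37) - 14 ≡ 40. → (37, 40)
7P: (37, 40) + (38, 39). λ = (39 - 40)/(38 - 37) ≡ 42/1 mod 43. 1⁻¹ ≡ 1 (mod 43), so λ ≡ 42.
  x = λ² - 37 - 38 = 1764 - 75 ≡ 12; y = λ·(37 - 12) - 40 ≡ 21. → (12, 21)

(12, 21)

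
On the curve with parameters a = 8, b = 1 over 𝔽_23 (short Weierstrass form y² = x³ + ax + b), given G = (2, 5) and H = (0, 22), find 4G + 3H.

(0, 1)

First 4G:
Double-and-add on 4 = (100)₂. Start with G = (2, 5) for the leading 1-bit.
double: tangent at (2, 5): λ = (3·2² + 8)/(2·5) ≡ 20/10. 10⁻¹ ≡ 7 (mod 23), so λ ≡ 20·7 ≡ 2.
  x = λ² - 2 - 2 = 4 - 4 ≡ 0; y = λ·(2 - 0) - 5 ≡ 22. → (0, 22)
double: tangent at (0, 22): λ = (3·0² + 8)/(2·22) ≡ 8/21. 21⁻¹ ≡ 11 (mod 23) since 21·11 = 231 ≡ 1, so λ ≡ 8·11 ≡ 19.
  x = λ² - 0 - 0 = 361 - 0 ≡ 16; y = λ·(0 - 16) - 22 ≡ 19. → (16, 19)
4G = (16, 19).
Next 3H:
Repeated addition: build up to 3H.
2H: tangent at (0, 22): λ = (3·0² + 8)/(2·22) ≡ 8/21. 21⁻¹ ≡ 11 (mod 23) since 21·11 = 231 ≡ 1, so λ ≡ 8·11 ≡ 19.
  x = λ² - 0 - 0 = 361 - 0 ≡ 16; y = λ·(0 - 16) - 22 ≡ 19. → (16, 19)
3H: (16, 19) + (0, 22). λ = (22 - 19)/(0 - 16) ≡ 3/7 mod 23. 7⁻¹ ≡ 10 (mod 23), so λ ≡ 7.
  x = λ² - 16 - 0 = 49 - 16 ≡ 10; y = λ·(16 - 10) - 19 ≡ 0. → (10, 0)
3H = (10, 0).
Finally 4G + 3H:
(16, 19) + (10, 0). λ = (0 - 19)/(10 - 16) ≡ 4/17 mod 23. 17⁻¹ ≡ 19 (mod 23) since 17·19 = 323 ≡ 1, so λ ≡ 7.
  x = λ² - 16 - 10 = 49 - 26 ≡ 0; y = λ·(16 - 0) - 19 ≡ 1. → (0, 1)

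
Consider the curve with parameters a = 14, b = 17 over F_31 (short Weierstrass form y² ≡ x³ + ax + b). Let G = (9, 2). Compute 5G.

(6, 10)

Double-and-add on 5 = (101)₂. Start with G = (9, 2) for the leading 1-bit.
double: tangent at (9, 2): λ = (3·9² + 14)/(2·2) ≡ 9/4. 4⁻¹ ≡ 8 (mod 31), so λ ≡ 9·8 ≡ 10.
  x = λ² - 9 - 9 = 100 - 18 ≡ 20; y = λ·(9 - 20) - 2 ≡ 12. → (20, 12)
double: tangent at (20, 12): λ = (3·20² + 14)/(2·12) ≡ 5/24. 24⁻¹ ≡ 22 (mod 31) since 24·22 = 528 ≡ 1, so λ ≡ 5·22 ≡ 17.
  x = λ² - 20 - 20 = 289 - 40 ≡ 1; y = λ·(20 - 1) - 12 ≡ 1. → (1, 1)
add G: (1, 1) + (9, 2). λ = (2 - 1)/(9 - 1) ≡ 1/8 mod 31. 8⁻¹ ≡ 4 (mod 31), so λ ≡ 4.
  x = λ² - 1 - 9 = 16 - 10 ≡ 6; y = λ·(1 - 6) - 1 ≡ 10. → (6, 10)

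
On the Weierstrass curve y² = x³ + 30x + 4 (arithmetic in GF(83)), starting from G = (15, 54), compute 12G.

(7, 68)

Double-and-add on 12 = (1100)₂. Start with G = (15, 54) for the leading 1-bit.
double: tangent at (15, 54): λ = (3·15² + 30)/(2·54) ≡ 41/25. 25⁻¹ ≡ 10 (mod 83), so λ ≡ 41·10 ≡ 78.
  x = λ² - 15 - 15 = 6084 - 30 ≡ 78; y = λ·(15 - 78) - 54 ≡ 12. → (78, 12)
add G: (78, 12) + (15, 54). λ = (54 - 12)/(15 - 78) ≡ 42/20 mod 83. 20⁻¹ ≡ 54 (mod 83), so λ ≡ 27.
  x = λ² - 78 - 15 = 729 - 93 ≡ 55; y = λ·(78 - 55) - 12 ≡ 28. → (55, 28)
double: tangent at (55, 28): λ = (3·55² + 30)/(2·28) ≡ 58/56. 56⁻¹ ≡ 43 (mod 83) since 56·43 = 2408 ≡ 1, so λ ≡ 58·43 ≡ 4.
  x = λ² - 55 - 55 = 16 - 110 ≡ 72; y = λ·(55 - 72) - 28 ≡ 70. → (72, 70)
double: tangent at (72, 70): λ = (3·72² + 30)/(2·70) ≡ 61/57. 57⁻¹ ≡ 67 (mod 83) since 57·67 = 3819 ≡ 1, so λ ≡ 61·67 ≡ 20.
  x = λ² - 72 - 72 = 400 - 144 ≡ 7; y = λ·(72 - 7) - 70 ≡ 68. → (7, 68)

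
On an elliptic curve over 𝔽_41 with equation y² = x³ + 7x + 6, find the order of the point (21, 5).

2P: tangent at (21, 5): λ = (3·21² + 7)/(2·5) ≡ 18/10. 10⁻¹ ≡ 37 (mod 41) since 10·37 = 370 ≡ 1, so λ ≡ 18·37 ≡ 10.
  x = λ² - 21 - 21 = 100 - 42 ≡ 17; y = λ·(21 - 17) - 5 ≡ 35. → (17, 35)
3P: (17, 35) + (21, 5). λ = (5 - 35)/(21 - 17) ≡ 11/4 mod 41. 4⁻¹ ≡ 31 (mod 41) since 4·31 = 124 ≡ 1, so λ ≡ 13.
  x = λ² - 17 - 21 = 169 - 38 ≡ 8; y = λ·(17 - 8) - 35 ≡ 0. → (8, 0)
4P: (8, 0) + (21, 5). λ = (5 - 0)/(21 - 8) ≡ 5/13 mod 41. 13⁻¹ ≡ 19 (mod 41), so λ ≡ 13.
  x = λ² - 8 - 21 = 169 - 29 ≡ 17; y = λ·(8 - 17) - 0 ≡ 6. → (17, 6)
5P: (17, 6) + (21, 5). λ = (5 - 6)/(21 - 17) ≡ 40/4 mod 41. 4⁻¹ ≡ 31 (mod 41), so λ ≡ 10.
  x = λ² - 17 - 21 = 100 - 38 ≡ 21; y = λ·(17 - 21) - 6 ≡ 36. → (21, 36)
6P: (21, 36) + (21, 5): same x and y₁ ≡ -y₂, so the sum is O.
6P = O, so the order is 6.

6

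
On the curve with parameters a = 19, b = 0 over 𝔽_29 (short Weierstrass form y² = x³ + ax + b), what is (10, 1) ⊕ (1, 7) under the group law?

(12, 10)

(10, 1) + (1, 7). λ = (7 - 1)/(1 - 10) ≡ 6/20 mod 29. 20⁻¹ ≡ 16 (mod 29) since 20·16 = 320 ≡ 1, so λ ≡ 9.
  x = λ² - 10 - 1 = 81 - 11 ≡ 12; y = λ·(10 - 12) - 1 ≡ 10. → (12, 10)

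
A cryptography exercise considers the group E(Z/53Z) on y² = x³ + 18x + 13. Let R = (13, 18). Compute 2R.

tangent at (13, 18): λ = (3·13² + 18)/(2·18) ≡ 48/36. 36⁻¹ ≡ 28 (mod 53), so λ ≡ 48·28 ≡ 19.
  x = λ² - 13 - 13 = 361 - 26 ≡ 17; y = λ·(13 - 17) - 18 ≡ 12. → (17, 12)

(17, 12)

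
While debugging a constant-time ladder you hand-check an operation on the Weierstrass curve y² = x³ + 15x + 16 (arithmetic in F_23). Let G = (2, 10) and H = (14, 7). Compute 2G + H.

(9, 12)

First 2G:
Repeated addition: build up to 2G.
2G: tangent at (2, 10): λ = (3·2² + 15)/(2·10) ≡ 4/20. 20⁻¹ ≡ 15 (mod 23), so λ ≡ 4·15 ≡ 14.
  x = λ² - 2 - 2 = 196 - 4 ≡ 8; y = λ·(2 - 8) - 10 ≡ 21. → (8, 21)
2G = (8, 21).
Finally 2G + H:
(8, 21) + (14, 7). λ = (7 - 21)/(14 - 8) ≡ 9/6 mod 23. 6⁻¹ ≡ 4 (mod 23) since 6·4 = 24 ≡ 1, so λ ≡ 13.
  x = λ² - 8 - 14 = 169 - 22 ≡ 9; y = λ·(8 - 9) - 21 ≡ 12. → (9, 12)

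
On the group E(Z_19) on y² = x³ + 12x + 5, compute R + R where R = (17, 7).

tangent at (17, 7): λ = (3·17² + 12)/(2·7) ≡ 5/14. 14⁻¹ ≡ 15 (mod 19), so λ ≡ 5·15 ≡ 18.
  x = λ² - 17 - 17 = 324 - 34 ≡ 5; y = λ·(17 - 5) - 7 ≡ 0. → (5, 0)

(5, 0)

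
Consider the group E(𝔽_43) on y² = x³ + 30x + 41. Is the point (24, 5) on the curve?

y² = 5² ≡ 25; x³ + 30x + 41 = 14585 ≡ 8 (mod 43). 25 ≠ 8.

no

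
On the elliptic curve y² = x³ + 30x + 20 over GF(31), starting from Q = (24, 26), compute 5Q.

Repeated addition: build up to 5Q.
2Q: tangent at (24, 26): λ = (3·24² + 30)/(2·26) ≡ 22/21. 21⁻¹ ≡ 3 (mod 31), so λ ≡ 22·3 ≡ 4.
  x = λ² - 24 - 24 = 16 - 48 ≡ 30; y = λ·(24 - 30) - 26 ≡ 12. → (30, 12)
3Q: (30, 12) + (24, 26). λ = (26 - 12)/(24 - 30) ≡ 14/25 mod 31. 25⁻¹ ≡ 5 (mod 31), so λ ≡ 8.
  x = λ² - 30 - 24 = 64 - 54 ≡ 10; y = λ·(30 - 10) - 12 ≡ 24. → (10, 24)
4Q: (10, 24) + (24, 26). λ = (26 - 24)/(24 - 10) ≡ 2/14 mod 31. 14⁻¹ ≡ 20 (mod 31), so λ ≡ 9.
  x = λ² - 10 - 24 = 81 - 34 ≡ 16; y = λ·(10 - 16) - 24 ≡ 15. → (16, 15)
5Q: (16, 15) + (24, 26). λ = (26 - 15)/(24 - 16) ≡ 11/8 mod 31. 8⁻¹ ≡ 4 (mod 31), so λ ≡ 13.
  x = λ² - 16 - 24 = 169 - 40 ≡ 5; y = λ·(16 - 5) - 15 ≡ 4. → (5, 4)

(5, 4)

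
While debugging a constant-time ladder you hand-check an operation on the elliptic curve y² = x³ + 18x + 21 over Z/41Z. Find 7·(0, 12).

Write Q = (0, 12).
Double-and-add on 7 = (111)₂. Start with Q = (0, 12) for the leading 1-bit.
double: tangent at (0, 12): λ = (3·0² + 18)/(2·12) ≡ 18/24. 24⁻¹ ≡ 12 (mod 41), so λ ≡ 18·12 ≡ 11.
  x = λ² - 0 - 0 = 121 - 0 ≡ 39; y = λ·(0 - 39) - 12 ≡ 10. → (39, 10)
add Q: (39, 10) + (0, 12). λ = (12 - 10)/(0 - 39) ≡ 2/2 mod 41. 2⁻¹ ≡ 21 (mod 41) since 2·21 = 42 ≡ 1, so λ ≡ 1.
  x = λ² - 39 - 0 = 1 - 39 ≡ 3; y = λ·(39 - 3) - 10 ≡ 26. → (3, 26)
double: tangent at (3, 26): λ = (3·3² + 18)/(2·26) ≡ 4/11. 11⁻¹ ≡ 15 (mod 41), so λ ≡ 4·15 ≡ 19.
  x = λ² - 3 - 3 = 361 - 6 ≡ 27; y = λ·(3 - 27) - 26 ≡ 10. → (27, 10)
add Q: (27, 10) + (0, 12). λ = (12 - 10)/(0 - 27) ≡ 2/14 mod 41. 14⁻¹ ≡ 3 (mod 41), so λ ≡ 6.
  x = λ² - 27 - 0 = 36 - 27 ≡ 9; y = λ·(27 - 9) - 10 ≡ 16. → (9, 16)

(9, 16)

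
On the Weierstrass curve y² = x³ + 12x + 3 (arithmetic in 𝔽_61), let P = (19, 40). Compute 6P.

Repeated addition: build up to 6P.
2P: tangent at (19, 40): λ = (3·19² + 12)/(2·40) ≡ 58/19. 19⁻¹ ≡ 45 (mod 61) since 19·45 = 855 ≡ 1, so λ ≡ 58·45 ≡ 48.
  x = λ² - 19 - 19 = 2304 - 38 ≡ 9; y = λ·(19 - 9) - 40 ≡ 13. → (9, 13)
3P: (9, 13) + (19, 40). λ = (40 - 13)/(19 - 9) ≡ 27/10 mod 61. 10⁻¹ ≡ 55 (mod 61), so λ ≡ 21.
  x = λ² - 9 - 19 = 441 - 28 ≡ 47; y = λ·(9 - 47) - 13 ≡ 43. → (47, 43)
4P: (47, 43) + (19, 40). λ = (40 - 43)/(19 - 47) ≡ 58/33 mod 61. 33⁻¹ ≡ 37 (mod 61), so λ ≡ 11.
  x = λ² - 47 - 19 = 121 - 66 ≡ 55; y = λ·(47 - 55) - 43 ≡ 52. → (55, 52)
5P: (55, 52) + (19, 40). λ = (40 - 52)/(19 - 55) ≡ 49/25 mod 61. 25⁻¹ ≡ 22 (mod 61) since 25·22 = 550 ≡ 1, so λ ≡ 41.
  x = λ² - 55 - 19 = 1681 - 74 ≡ 21; y = λ·(55 - 21) - 52 ≡ 0. → (21, 0)
6P: (21, 0) + (19, 40). λ = (40 - 0)/(19 - 21) ≡ 40/59 mod 61. 59⁻¹ ≡ 30 (mod 61) since 59·30 = 1770 ≡ 1, so λ ≡ 41.
  x = λ² - 21 - 19 = 1681 - 40 ≡ 55; y = λ·(21 - 55) - 0 ≡ 9. → (55, 9)

(55, 9)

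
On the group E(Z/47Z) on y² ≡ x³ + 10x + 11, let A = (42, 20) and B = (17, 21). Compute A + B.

(42, 20) + (17, 21). λ = (21 - 20)/(17 - 42) ≡ 1/22 mod 47. 22⁻¹ ≡ 15 (mod 47), so λ ≡ 15.
  x = λ² - 42 - 17 = 225 - 59 ≡ 25; y = λ·(42 - 25) - 20 ≡ 0. → (25, 0)

(25, 0)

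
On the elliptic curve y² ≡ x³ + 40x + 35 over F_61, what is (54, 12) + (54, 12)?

tangent at (54, 12): λ = (3·54² + 40)/(2·12) ≡ 4/24. 24⁻¹ ≡ 28 (mod 61), so λ ≡ 4·28 ≡ 51.
  x = λ² - 54 - 54 = 2601 - 108 ≡ 53; y = λ·(54 - 53) - 12 ≡ 39. → (53, 39)

(53, 39)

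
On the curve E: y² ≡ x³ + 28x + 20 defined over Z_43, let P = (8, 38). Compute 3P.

Repeated addition: build up to 3P.
2P: tangent at (8, 38): λ = (3·8² + 28)/(2·38) ≡ 5/33. 33⁻¹ ≡ 30 (mod 43) since 33·30 = 990 ≡ 1, so λ ≡ 5·30 ≡ 21.
  x = λ² - 8 - 8 = 441 - 16 ≡ 38; y = λ·(8 - 38) - 38 ≡ 20. → (38, 20)
3P: (38, 20) + (8, 38). λ = (38 - 20)/(8 - 38) ≡ 18/13 mod 43. 13⁻¹ ≡ 10 (mod 43), so λ ≡ 8.
  x = λ² - 38 - 8 = 64 - 46 ≡ 18; y = λ·(38 - 18) - 20 ≡ 11. → (18, 11)

(18, 11)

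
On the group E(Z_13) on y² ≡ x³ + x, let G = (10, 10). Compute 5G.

(0, 0)

Repeated addition: build up to 5G.
2G: tangent at (10, 10): λ = (3·10² + 1)/(2·10) ≡ 2/7. 7⁻¹ ≡ 2 (mod 13), so λ ≡ 2·2 ≡ 4.
  x = λ² - 10 - 10 = 16 - 20 ≡ 9; y = λ·(10 - 9) - 10 ≡ 7. → (9, 7)
3G: (9, 7) + (10, 10). λ = (10 - 7)/(10 - 9) ≡ 3/1 mod 13. 1⁻¹ ≡ 1 (mod 13), so λ ≡ 3.
  x = λ² - 9 - 10 = 9 - 19 ≡ 3; y = λ·(9 - 3) - 7 ≡ 11. → (3, 11)
4G: (3, 11) + (10, 10). λ = (10 - 11)/(10 - 3) ≡ 12/7 mod 13. 7⁻¹ ≡ 2 (mod 13) since 7·2 = 14 ≡ 1, so λ ≡ 11.
  x = λ² - 3 - 10 = 121 - 13 ≡ 4; y = λ·(3 - 4) - 11 ≡ 4. → (4, 4)
5G: (4, 4) + (10, 10). λ = (10 - 4)/(10 - 4) ≡ 6/6 mod 13. 6⁻¹ ≡ 11 (mod 13) since 6·11 = 66 ≡ 1, so λ ≡ 1.
  x = λ² - 4 - 10 = 1 - 14 ≡ 0; y = λ·(4 - 0) - 4 ≡ 0. → (0, 0)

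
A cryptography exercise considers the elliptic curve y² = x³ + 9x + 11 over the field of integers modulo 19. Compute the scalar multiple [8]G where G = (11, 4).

(18, 1)

Double-and-add on 8 = (1000)₂. Start with G = (11, 4) for the leading 1-bit.
double: tangent at (11, 4): λ = (3·11² + 9)/(2·4) ≡ 11/8. 8⁻¹ ≡ 12 (mod 19), so λ ≡ 11·12 ≡ 18.
  x = λ² - 11 - 11 = 324 - 22 ≡ 17; y = λ·(11 - 17) - 4 ≡ 2. → (17, 2)
double: tangent at (17, 2): λ = (3·17² + 9)/(2·2) ≡ 2/4. 4⁻¹ ≡ 5 (mod 19), so λ ≡ 2·5 ≡ 10.
  x = λ² - 17 - 17 = 100 - 34 ≡ 9; y = λ·(17 - 9) - 2 ≡ 2. → (9, 2)
double: tangent at (9, 2): λ = (3·9² + 9)/(2·2) ≡ 5/4. 4⁻¹ ≡ 5 (mod 19), so λ ≡ 5·5 ≡ 6.
  x = λ² - 9 - 9 = 36 - 18 ≡ 18; y = λ·(9 - 18) - 2 ≡ 1. → (18, 1)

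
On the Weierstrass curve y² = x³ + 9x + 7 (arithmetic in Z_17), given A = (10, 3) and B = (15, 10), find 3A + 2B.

First 3A:
Repeated addition: build up to 3A.
2A: tangent at (10, 3): λ = (3·10² + 9)/(2·3) ≡ 3/6. 6⁻¹ ≡ 3 (mod 17) since 6·3 = 18 ≡ 1, so λ ≡ 3·3 ≡ 9.
  x = λ² - 10 - 10 = 81 - 20 ≡ 10; y = λ·(10 - 10) - 3 ≡ 14. → (10, 14)
3A: (10, 14) + (10, 3): same x and y₁ ≡ -y₂, so the sum is O.
3A = O.
Next 2B:
Repeated addition: build up to 2B.
2B: tangent at (15, 10): λ = (3·15² + 9)/(2·10) ≡ 4/3. 3⁻¹ ≡ 6 (mod 17) since 3·6 = 18 ≡ 1, so λ ≡ 4·6 ≡ 7.
  x = λ² - 15 - 15 = 49 - 30 ≡ 2; y = λ·(15 - 2) - 10 ≡ 13. → (2, 13)
2B = (2, 13).
Finally 3A + 2B:
O + (2, 13) = (2, 13) (identity).

(2, 13)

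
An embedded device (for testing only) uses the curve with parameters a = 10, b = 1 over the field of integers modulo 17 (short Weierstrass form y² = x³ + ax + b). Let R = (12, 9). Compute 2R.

tangent at (12, 9): λ = (3·12² + 10)/(2·9) ≡ 0/1. 1⁻¹ ≡ 1 (mod 17) since 1·1 = 1 ≡ 1, so λ ≡ 0·1 ≡ 0.
  x = λ² - 12 - 12 = 0 - 24 ≡ 10; y = λ·(12 - 10) - 9 ≡ 8. → (10, 8)

(10, 8)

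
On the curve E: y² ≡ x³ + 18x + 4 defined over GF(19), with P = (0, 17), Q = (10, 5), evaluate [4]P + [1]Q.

(17, 13)

First 4P:
Repeated addition: build up to 4P.
2P: tangent at (0, 17): λ = (3·0² + 18)/(2·17) ≡ 18/15. 15⁻¹ ≡ 14 (mod 19), so λ ≡ 18·14 ≡ 5.
  x = λ² - 0 - 0 = 25 - 0 ≡ 6; y = λ·(0 - 6) - 17 ≡ 10. → (6, 10)
3P: (6, 10) + (0, 17). λ = (17 - 10)/(0 - 6) ≡ 7/13 mod 19. 13⁻¹ ≡ 3 (mod 19), so λ ≡ 2.
  x = λ² - 6 - 0 = 4 - 6 ≡ 17; y = λ·(6 - 17) - 10 ≡ 6. → (17, 6)
4P: (17, 6) + (0, 17). λ = (17 - 6)/(0 - 17) ≡ 11/2 mod 19. 2⁻¹ ≡ 10 (mod 19), so λ ≡ 15.
  x = λ² - 17 - 0 = 225 - 17 ≡ 18; y = λ·(17 - 18) - 6 ≡ 17. → (18, 17)
4P = (18, 17).
Finally 4P + Q:
(18, 17) + (10, 5). λ = (5 - 17)/(10 - 18) ≡ 7/11 mod 19. 11⁻¹ ≡ 7 (mod 19), so λ ≡ 11.
  x = λ² - 18 - 10 = 121 - 28 ≡ 17; y = λ·(18 - 17) - 17 ≡ 13. → (17, 13)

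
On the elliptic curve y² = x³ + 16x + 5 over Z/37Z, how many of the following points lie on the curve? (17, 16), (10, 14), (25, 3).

1

(17, 16): 16² ≡ 34, rhs ≡ 10 → off.
(10, 14): 14² ≡ 11, rhs ≡ 18 → off.
(25, 3): 3² ≡ 9, rhs ≡ 9 → on.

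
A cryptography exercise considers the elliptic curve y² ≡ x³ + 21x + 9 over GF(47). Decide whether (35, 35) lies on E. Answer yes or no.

y² = 35² ≡ 3; x³ + 21x + 9 = 43619 ≡ 3 (mod 47). 3 = 3.

yes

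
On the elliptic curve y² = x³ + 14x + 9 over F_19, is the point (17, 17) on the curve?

y² = 17² ≡ 4; x³ + 14x + 9 = 5160 ≡ 11 (mod 19). 4 ≠ 11.

no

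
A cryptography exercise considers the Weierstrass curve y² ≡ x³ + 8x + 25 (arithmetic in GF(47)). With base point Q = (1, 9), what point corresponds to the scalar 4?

Double-and-add on 4 = (100)₂. Start with Q = (1, 9) for the leading 1-bit.
double: tangent at (1, 9): λ = (3·1² + 8)/(2·9) ≡ 11/18. 18⁻¹ ≡ 34 (mod 47), so λ ≡ 11·34 ≡ 45.
  x = λ² - 1 - 1 = 2025 - 2 ≡ 2; y = λ·(1 - 2) - 9 ≡ 40. → (2, 40)
double: tangent at (2, 40): λ = (3·2² + 8)/(2·40) ≡ 20/33. 33⁻¹ ≡ 10 (mod 47) since 33·10 = 330 ≡ 1, so λ ≡ 20·10 ≡ 12.
  x = λ² - 2 - 2 = 144 - 4 ≡ 46; y = λ·(2 - 46) - 40 ≡ 43. → (46, 43)

(46, 43)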